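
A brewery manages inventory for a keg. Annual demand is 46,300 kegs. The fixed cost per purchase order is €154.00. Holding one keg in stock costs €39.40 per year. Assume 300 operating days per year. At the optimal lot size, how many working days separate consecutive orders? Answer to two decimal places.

The optimal lot size = √(2DS/H) = √(2 × 46,300 × 154 / 39.4) ≈ 601.61.
Cycle time = Q*/D × 300 = 601.61 / 46,300 × 300 ≈ 3.898 days.

T ≈ 3.90 days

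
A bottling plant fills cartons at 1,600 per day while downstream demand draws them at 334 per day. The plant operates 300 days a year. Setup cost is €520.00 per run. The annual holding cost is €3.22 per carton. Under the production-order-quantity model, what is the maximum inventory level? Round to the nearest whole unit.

I_max ≈ 5,060 cartons

Annual demand D = 334 × 300 = 100,200.
Production build-up factor (1 − d/p) = 1 − 334/1,600 = 0.7913.
Q* = √(2DS / (H(1 − d/p))) = √(2 × 100,200 × 520 / (3.22 × 0.7913)).
= √(104,208,000 / 2.5478) ≈ 6395.371.
Maximum inventory = Q*(1 − d/p) = 6395.371 × 0.7913 ≈ 5060.337.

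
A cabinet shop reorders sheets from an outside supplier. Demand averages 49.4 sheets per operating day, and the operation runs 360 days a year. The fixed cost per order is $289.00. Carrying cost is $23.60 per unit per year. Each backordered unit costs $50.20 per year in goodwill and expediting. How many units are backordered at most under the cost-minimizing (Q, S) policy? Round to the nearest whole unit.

S* ≈ 256 sheets

Annual demand D = 49.4 × 360 = 17,784.
With planned backorders, Q* = √(2DS/H) · √((H+B)/B).
√(2DS/H) = √(2 × 17,784 × 289 / 23.6) = 659.968.
√((H+B)/B) = √((23.6+50.2)/50.2) = 1.2125.
Q* ≈ 800.201.
S* = Q* · H/(H+B) = 800.201 × 23.6/73.8 ≈ 255.891.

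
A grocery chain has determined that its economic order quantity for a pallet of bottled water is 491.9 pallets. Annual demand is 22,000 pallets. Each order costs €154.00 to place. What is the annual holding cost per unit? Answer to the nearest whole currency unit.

The basic EOQ model gives Q* = √(2DS/H); rearrange for the unknown.
From Q* = √(2DS/H): H = 2DS / Q*² = 2 × 22,000 × 154 / 491.9² = 28.0040.

H ≈ €28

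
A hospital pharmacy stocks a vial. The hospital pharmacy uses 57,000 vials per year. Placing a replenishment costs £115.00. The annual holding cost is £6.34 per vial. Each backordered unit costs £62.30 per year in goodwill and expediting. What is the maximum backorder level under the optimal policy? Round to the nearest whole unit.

With planned backorders, Q* = √(2DS/H) · √((H+B)/B).
√(2DS/H) = √(2 × 57,000 × 115 / 6.34) = 1437.993.
√((H+B)/B) = √((6.34+62.3)/62.3) = 1.0497.
Q* ≈ 1509.390.
S* = Q* · H/(H+B) = 1509.390 × 6.34/68.64 ≈ 139.416.

S* ≈ 139 vials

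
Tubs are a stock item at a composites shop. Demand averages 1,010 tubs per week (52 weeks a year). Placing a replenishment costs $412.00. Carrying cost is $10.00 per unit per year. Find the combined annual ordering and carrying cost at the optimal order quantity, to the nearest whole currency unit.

TC* ≈ $20,803

Annual demand D = 1,010 × 52 = 52,520.
EOQ = √(2DS/H) = √(2 × 52,520 × 412 / 10) ≈ 2080.30.
At Q*, ordering cost (D/Q*)S equals holding cost (Q*/2)H, each = √(DSH/2).
Minimum total = √(2DSH) = √(2 × 52,520 × 412 × 10) ≈ 20803.000.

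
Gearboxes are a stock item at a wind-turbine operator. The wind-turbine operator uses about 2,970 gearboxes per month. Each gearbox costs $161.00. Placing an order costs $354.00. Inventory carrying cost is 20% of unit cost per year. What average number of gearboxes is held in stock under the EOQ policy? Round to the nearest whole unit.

Annual demand D = 2,970 × 12 = 35,640.
Holding cost H = 0.20 × $161.00 = $32.2000 per unit per year.
The optimal lot size = √(2DS/H) = √(2 × 35,640 × 354 / 32.2) ≈ 885.23.
Average inventory = Q*/2 ≈ 885.23 / 2 = 442.616.

Average inventory ≈ 443 gearboxes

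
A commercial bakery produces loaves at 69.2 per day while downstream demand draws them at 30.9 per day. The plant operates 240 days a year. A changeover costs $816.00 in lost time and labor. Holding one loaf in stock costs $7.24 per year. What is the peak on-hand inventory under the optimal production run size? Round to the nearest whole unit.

I_max ≈ 962 loaves

Annual demand D = 30.9 × 240 = 7,416.
Production build-up factor (1 − d/p) = 1 − 30.9/69.2 = 0.5535.
Q* = √(2DS / (H(1 − d/p))) = √(2 × 7,416 × 816 / (7.24 × 0.5535)).
= √(12,102,912 / 4.0071) ≈ 1737.918.
Maximum inventory = Q*(1 − d/p) = 1737.918 × 0.5535 ≈ 961.882.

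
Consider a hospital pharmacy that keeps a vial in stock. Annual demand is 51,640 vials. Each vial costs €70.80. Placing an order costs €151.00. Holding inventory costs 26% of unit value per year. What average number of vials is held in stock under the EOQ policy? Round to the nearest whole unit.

Average inventory ≈ 460 vials

Holding cost H = 0.26 × €70.80 = €18.4080 per unit per year.
EOQ = √(2DS/H) = √(2 × 51,640 × 151 / 18.408) ≈ 920.44.
Average inventory = Q*/2 ≈ 920.44 / 2 = 460.218.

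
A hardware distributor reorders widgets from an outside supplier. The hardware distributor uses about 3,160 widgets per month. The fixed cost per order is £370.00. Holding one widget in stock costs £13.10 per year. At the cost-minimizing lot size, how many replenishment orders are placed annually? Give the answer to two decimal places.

N ≈ 25.91 orders per year

Annual demand D = 3,160 × 12 = 37,920.
The optimal lot size = √(2DS/H) = √(2 × 37,920 × 370 / 13.1) ≈ 1463.57.
Orders per year = D / Q* = 37,920 / 1463.57 ≈ 25.909.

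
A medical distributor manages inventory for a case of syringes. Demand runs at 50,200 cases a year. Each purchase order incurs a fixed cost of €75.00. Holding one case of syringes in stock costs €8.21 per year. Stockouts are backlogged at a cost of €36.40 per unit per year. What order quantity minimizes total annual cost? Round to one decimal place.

Q* ≈ 1,060.2 cases

With planned backorders, Q* = √(2DS/H) · √((H+B)/B).
√(2DS/H) = √(2 × 50,200 × 75 / 8.21) = 957.692.
√((H+B)/B) = √((8.21+36.4)/36.4) = 1.1070.
Q* ≈ 1060.209.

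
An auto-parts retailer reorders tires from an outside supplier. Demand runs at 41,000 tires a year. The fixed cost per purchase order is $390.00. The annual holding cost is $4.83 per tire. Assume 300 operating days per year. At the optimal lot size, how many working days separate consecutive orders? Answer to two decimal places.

The optimal lot size = √(2DS/H) = √(2 × 41,000 × 390 / 4.83) ≈ 2573.15.
Cycle time = Q*/D × 300 = 2573.15 / 41,000 × 300 ≈ 18.828 days.

T ≈ 18.83 days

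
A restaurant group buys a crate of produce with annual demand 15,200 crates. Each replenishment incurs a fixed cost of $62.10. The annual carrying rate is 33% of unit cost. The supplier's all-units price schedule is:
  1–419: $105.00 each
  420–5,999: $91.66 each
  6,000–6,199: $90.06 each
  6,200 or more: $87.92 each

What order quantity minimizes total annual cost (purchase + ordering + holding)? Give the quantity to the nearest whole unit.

Q* ≈ 420 crates

Holding cost per unit per year at price C is H = 0.33·C.
For each price level, check whether its EOQ is feasible; otherwise the best quantity at that price is the breakpoint.
EOQ at $105.00 = 233.4 (feasible in tier 1): TC = 15,200×$105.00 + (15,200/233.4)×62.1 + (233.4/2)×0.33×$105.00 = $1,604,087.87.
EOQ at $91.66 = 249.8 < 420, so use break Q=420: TC = 15,200×$91.66 + (15,200/420.0)×62.1 + (420.0/2)×0.33×$91.66 = $1,401,831.47.
EOQ at $90.06 = 252.0 < 6000, so use break Q=6000: TC = 15,200×$90.06 + (15,200/6000.0)×62.1 + (6000.0/2)×0.33×$90.06 = $1,458,228.72.
EOQ at $87.92 = 255.1 < 6200, so use break Q=6200: TC = 15,200×$87.92 + (15,200/6200.0)×62.1 + (6200.0/2)×0.33×$87.92 = $1,426,478.41.
Lowest total cost is $1,401,831.47 at Q = 420.0.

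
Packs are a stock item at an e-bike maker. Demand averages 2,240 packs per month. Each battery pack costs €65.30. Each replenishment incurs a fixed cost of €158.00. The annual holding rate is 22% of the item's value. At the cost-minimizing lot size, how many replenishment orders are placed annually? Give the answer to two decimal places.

N ≈ 34.96 orders per year

Annual demand D = 2,240 × 12 = 26,880.
Holding cost H = 0.22 × €65.30 = €14.3660 per unit per year.
Q* = √(2DS/H) = √(2 × 26,880 × 158 / 14.366) ≈ 768.94.
Orders per year = D / Q* = 26,880 / 768.94 ≈ 34.957.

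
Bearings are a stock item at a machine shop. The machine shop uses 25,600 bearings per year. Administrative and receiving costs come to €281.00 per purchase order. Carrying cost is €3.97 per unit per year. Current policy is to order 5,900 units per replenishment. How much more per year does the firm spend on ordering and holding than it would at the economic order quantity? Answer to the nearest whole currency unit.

EOQ = √(2DS/H) = √(2 × 25,600 × 281 / 3.97) ≈ 1903.68.
Cost at Q* = (D/Q*)S + (Q*/2)H = √(2DSH) ≈ €7,557.59.
Cost at Q = 5,900: (25,600/5,900)×281 + (5,900/2)×3.97 = €1,219.25 + €11,711.50 = €12,930.75.
Excess = €12,930.75 − €7,557.59 = €5,373.16.

Extra cost ≈ €5,373 per year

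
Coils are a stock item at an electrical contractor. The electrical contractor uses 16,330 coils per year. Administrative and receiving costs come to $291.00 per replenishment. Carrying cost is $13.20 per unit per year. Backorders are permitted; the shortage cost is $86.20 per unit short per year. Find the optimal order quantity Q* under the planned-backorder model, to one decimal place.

With planned backorders, Q* = √(2DS/H) · √((H+B)/B).
√(2DS/H) = √(2 × 16,330 × 291 / 13.2) = 848.531.
√((H+B)/B) = √((13.2+86.2)/86.2) = 1.0738.
Q* ≈ 911.186.

Q* ≈ 911.2 coils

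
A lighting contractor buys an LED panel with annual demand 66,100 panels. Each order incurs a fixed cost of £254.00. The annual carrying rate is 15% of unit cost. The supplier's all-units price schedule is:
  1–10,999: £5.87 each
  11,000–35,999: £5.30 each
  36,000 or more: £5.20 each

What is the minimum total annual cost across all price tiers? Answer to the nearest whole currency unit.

Holding cost per unit per year at price C is H = 0.15·C.
Candidates are each tier's EOQ (if it falls in that tier) and each price-break quantity.
EOQ at £5.87 = 6175.4 (feasible in tier 1): TC = 66,100×£5.87 + (66,100/6175.4)×254 + (6175.4/2)×0.15×£5.87 = £393,444.47.
EOQ at £5.30 = 6499.0 < 11000, so use break Q=11000: TC = 66,100×£5.30 + (66,100/11000.0)×254 + (11000.0/2)×0.15×£5.30 = £356,228.81.
EOQ at £5.20 = 6561.2 < 36000, so use break Q=36000: TC = 66,100×£5.20 + (66,100/36000.0)×254 + (36000.0/2)×0.15×£5.20 = £358,226.37.
Lowest total cost among the candidates is at Q = 11000.0.

TC* ≈ £356,229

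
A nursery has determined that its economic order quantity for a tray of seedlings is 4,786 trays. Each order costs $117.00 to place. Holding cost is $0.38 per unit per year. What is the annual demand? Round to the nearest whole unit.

D ≈ 37,197 trays per year

The basic EOQ model gives Q* = √(2DS/H); rearrange for the unknown.
From Q* = √(2DS/H): D = Q*²H / (2S) = 4,786² × 0.38 / (2 × 117) = 37197.446.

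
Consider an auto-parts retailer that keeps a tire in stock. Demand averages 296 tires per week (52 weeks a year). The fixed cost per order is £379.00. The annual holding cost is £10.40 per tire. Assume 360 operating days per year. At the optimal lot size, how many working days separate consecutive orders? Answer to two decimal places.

T ≈ 24.77 days

Annual demand D = 296 × 52 = 15,392.
EOQ = √(2DS/H) = √(2 × 15,392 × 379 / 10.4) ≈ 1059.17.
Cycle time = Q*/D × 360 = 1059.17 / 15,392 × 360 ≈ 24.773 days.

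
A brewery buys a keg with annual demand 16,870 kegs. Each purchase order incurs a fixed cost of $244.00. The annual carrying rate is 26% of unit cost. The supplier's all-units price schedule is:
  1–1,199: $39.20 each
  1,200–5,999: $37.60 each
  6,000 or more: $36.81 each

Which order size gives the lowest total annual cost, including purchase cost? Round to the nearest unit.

Q* ≈ 1,200 kegs

Holding cost per unit per year at price C is H = 0.26·C.
For each price level, check whether its EOQ is feasible; otherwise the best quantity at that price is the breakpoint.
EOQ at $39.20 = 898.7 (feasible in tier 1): TC = 16,870×$39.20 + (16,870/898.7)×244 + (898.7/2)×0.26×$39.20 = $670,464.04.
EOQ at $37.60 = 917.7 < 1200, so use break Q=1200: TC = 16,870×$37.60 + (16,870/1200.0)×244 + (1200.0/2)×0.26×$37.60 = $643,607.83.
EOQ at $36.81 = 927.5 < 6000, so use break Q=6000: TC = 16,870×$36.81 + (16,870/6000.0)×244 + (6000.0/2)×0.26×$36.81 = $650,382.55.
Lowest total cost is $643,607.83 at Q = 1200.0.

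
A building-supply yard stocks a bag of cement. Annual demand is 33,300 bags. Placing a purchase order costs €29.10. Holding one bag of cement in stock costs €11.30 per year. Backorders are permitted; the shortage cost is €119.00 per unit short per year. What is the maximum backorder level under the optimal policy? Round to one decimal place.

With planned backorders, Q* = √(2DS/H) · √((H+B)/B).
√(2DS/H) = √(2 × 33,300 × 29.1 / 11.3) = 414.137.
√((H+B)/B) = √((11.3+119)/119) = 1.0464.
Q* ≈ 433.354.
S* = Q* · H/(H+B) = 433.354 × 11.3/130.3 ≈ 37.582.

S* ≈ 37.6 bags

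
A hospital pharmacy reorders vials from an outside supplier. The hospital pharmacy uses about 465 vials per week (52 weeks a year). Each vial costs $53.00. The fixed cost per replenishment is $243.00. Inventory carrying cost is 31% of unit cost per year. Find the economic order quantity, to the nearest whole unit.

Annual demand D = 465 × 52 = 24,180.
Holding cost H = 0.31 × $53.00 = $16.4300 per unit per year.
EOQ = √(2DS / H) = √(2 × 24,180 × 243 / 16.43).
= √(11,751,480 / 16.43) = √715,245.283 ≈ 845.722.

Q* ≈ 846 vials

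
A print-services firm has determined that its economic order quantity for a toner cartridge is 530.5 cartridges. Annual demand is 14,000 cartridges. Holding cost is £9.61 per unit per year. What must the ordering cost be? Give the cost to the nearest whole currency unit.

S ≈ £97

Squaring Q* = √(2DS/H) gives Q*² = 2DS/H.
From Q* = √(2DS/H): S = Q*²H / (2D) = 530.5² × 9.61 / (2 × 14,000) = 96.5909.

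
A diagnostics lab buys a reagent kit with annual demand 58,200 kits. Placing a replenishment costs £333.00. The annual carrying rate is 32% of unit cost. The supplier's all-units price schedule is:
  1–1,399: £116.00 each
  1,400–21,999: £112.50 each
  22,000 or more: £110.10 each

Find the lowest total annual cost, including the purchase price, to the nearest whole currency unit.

Holding cost per unit per year at price C is H = 0.32·C.
Candidates are each tier's EOQ (if it falls in that tier) and each price-break quantity.
EOQ at £116.00 = 1021.9 (feasible in tier 1): TC = 58,200×£116.00 + (58,200/1021.9)×333 + (1021.9/2)×0.32×£116.00 = £6,789,131.72.
EOQ at £112.50 = 1037.6 < 1400, so use break Q=1400: TC = 58,200×£112.50 + (58,200/1400.0)×333 + (1400.0/2)×0.32×£112.50 = £6,586,543.29.
EOQ at £110.10 = 1048.9 < 22000, so use break Q=22000: TC = 58,200×£110.10 + (58,200/22000.0)×333 + (22000.0/2)×0.32×£110.10 = £6,796,252.94.
Lowest total cost among the candidates is at Q = 1400.0.

TC* ≈ £6,586,543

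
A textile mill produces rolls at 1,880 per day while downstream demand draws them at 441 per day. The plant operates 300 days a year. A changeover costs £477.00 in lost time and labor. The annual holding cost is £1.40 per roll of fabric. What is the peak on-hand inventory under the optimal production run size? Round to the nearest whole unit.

I_max ≈ 8,307 rolls

Annual demand D = 441 × 300 = 132,300.
Production build-up factor (1 − d/p) = 1 − 441/1,880 = 0.7654.
Q* = √(2DS / (H(1 − d/p))) = √(2 × 132,300 × 477 / (1.4 × 0.7654)).
= √(126,214,200 / 1.0716) ≈ 10852.721.
Maximum inventory = Q*(1 − d/p) = 10852.721 × 0.7654 ≈ 8306.949.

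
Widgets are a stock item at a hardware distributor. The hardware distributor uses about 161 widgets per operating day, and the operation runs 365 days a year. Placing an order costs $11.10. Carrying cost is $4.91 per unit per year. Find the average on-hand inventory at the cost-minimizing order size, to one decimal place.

Annual demand D = 161 × 365 = 58,765.
The optimal lot size = √(2DS/H) = √(2 × 58,765 × 11.1 / 4.91) ≈ 515.46.
Average inventory = Q*/2 ≈ 515.46 / 2 = 257.730.

Average inventory ≈ 257.7 widgets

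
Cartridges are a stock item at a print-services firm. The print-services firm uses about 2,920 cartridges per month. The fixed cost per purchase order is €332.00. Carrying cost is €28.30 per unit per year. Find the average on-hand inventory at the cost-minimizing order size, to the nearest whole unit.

Annual demand D = 2,920 × 12 = 35,040.
The optimal lot size = √(2DS/H) = √(2 × 35,040 × 332 / 28.3) ≈ 906.72.
Average inventory = Q*/2 ≈ 906.72 / 2 = 453.360.

Average inventory ≈ 453 cartridges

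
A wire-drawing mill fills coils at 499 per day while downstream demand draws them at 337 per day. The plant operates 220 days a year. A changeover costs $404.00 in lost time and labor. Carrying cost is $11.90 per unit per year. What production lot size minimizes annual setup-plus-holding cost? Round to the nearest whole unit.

Annual demand D = 337 × 220 = 74,140.
Production build-up factor (1 − d/p) = 1 − 337/499 = 0.3246.
Q* = √(2DS / (H(1 − d/p))) = √(2 × 74,140 × 404 / (11.9 × 0.3246)).
= √(59,905,120 / 3.8633) ≈ 3937.778.

Q* ≈ 3,938 coils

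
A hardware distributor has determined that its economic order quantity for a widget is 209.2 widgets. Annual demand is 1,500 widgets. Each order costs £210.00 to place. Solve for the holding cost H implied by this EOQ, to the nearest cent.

H ≈ £14.40

Squaring Q* = √(2DS/H) gives Q*² = 2DS/H.
From Q* = √(2DS/H): H = 2DS / Q*² = 2 × 1,500 × 210 / 209.2² = 14.3952.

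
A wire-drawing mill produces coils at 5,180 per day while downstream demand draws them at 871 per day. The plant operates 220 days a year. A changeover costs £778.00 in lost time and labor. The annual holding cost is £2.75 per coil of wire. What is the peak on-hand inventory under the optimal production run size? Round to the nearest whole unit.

Annual demand D = 871 × 220 = 191,620.
Production build-up factor (1 − d/p) = 1 − 871/5,180 = 0.8319.
Q* = √(2DS / (H(1 − d/p))) = √(2 × 191,620 × 778 / (2.75 × 0.8319)).
= √(298,160,720 / 2.2876) ≈ 11416.566.
Maximum inventory = Q*(1 − d/p) = 11416.566 × 0.8319 ≈ 9496.908.

I_max ≈ 9,497 coils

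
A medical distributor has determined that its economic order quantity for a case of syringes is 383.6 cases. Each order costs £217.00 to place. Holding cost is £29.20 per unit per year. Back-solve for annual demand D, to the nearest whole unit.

The basic EOQ model gives Q* = √(2DS/H); rearrange for the unknown.
From Q* = √(2DS/H): D = Q*²H / (2S) = 383.6² × 29.2 / (2 × 217) = 9900.345.

D ≈ 9,900 cases per year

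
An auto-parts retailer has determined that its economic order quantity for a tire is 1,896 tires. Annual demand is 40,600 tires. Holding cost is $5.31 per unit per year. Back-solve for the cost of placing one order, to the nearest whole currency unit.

The basic EOQ model gives Q* = √(2DS/H); rearrange for the unknown.
From Q* = √(2DS/H): S = Q*²H / (2D) = 1,896² × 5.31 / (2 × 40,600) = 235.0797.

S ≈ $235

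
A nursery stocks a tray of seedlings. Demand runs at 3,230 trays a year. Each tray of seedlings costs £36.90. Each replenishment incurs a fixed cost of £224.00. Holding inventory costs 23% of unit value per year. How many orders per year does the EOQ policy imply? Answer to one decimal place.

Holding cost H = 0.23 × £36.90 = £8.4870 per unit per year.
Q* = √(2DS/H) = √(2 × 3,230 × 224 / 8.487) ≈ 412.92.
Orders per year = D / Q* = 3,230 / 412.92 ≈ 7.822.

N ≈ 7.8 orders per year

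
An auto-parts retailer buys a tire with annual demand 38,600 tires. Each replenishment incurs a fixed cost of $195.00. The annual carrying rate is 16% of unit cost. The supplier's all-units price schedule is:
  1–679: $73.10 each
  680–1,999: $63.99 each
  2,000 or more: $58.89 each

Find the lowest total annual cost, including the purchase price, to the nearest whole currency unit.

TC* ≈ $2,286,340

Holding cost per unit per year at price C is H = 0.16·C.
For each price level, check whether its EOQ is feasible; otherwise the best quantity at that price is the breakpoint.
Tier 1 ($73.10): EOQ = 1134.5 exceeds tier's upper bound 679, so this tier is dominated.
EOQ at $63.99 = 1212.6 (feasible in tier 2): TC = 38,600×$63.99 + (38,600/1212.6)×195 + (1212.6/2)×0.16×$63.99 = $2,482,428.87.
EOQ at $58.89 = 1264.0 < 2000, so use break Q=2000: TC = 38,600×$58.89 + (38,600/2000.0)×195 + (2000.0/2)×0.16×$58.89 = $2,286,339.90.
Lowest total cost among the candidates is at Q = 2000.0.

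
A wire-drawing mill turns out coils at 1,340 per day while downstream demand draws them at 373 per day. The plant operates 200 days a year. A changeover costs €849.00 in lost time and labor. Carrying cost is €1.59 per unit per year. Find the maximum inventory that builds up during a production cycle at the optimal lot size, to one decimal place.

I_max ≈ 7,582.3 coils

Annual demand D = 373 × 200 = 74,600.
Production build-up factor (1 − d/p) = 1 − 373/1,340 = 0.7216.
Q* = √(2DS / (H(1 − d/p))) = √(2 × 74,600 × 849 / (1.59 × 0.7216)).
= √(126,670,800 / 1.1474) ≈ 10507.003.
Maximum inventory = Q*(1 − d/p) = 10507.003 × 0.7216 ≈ 7582.292.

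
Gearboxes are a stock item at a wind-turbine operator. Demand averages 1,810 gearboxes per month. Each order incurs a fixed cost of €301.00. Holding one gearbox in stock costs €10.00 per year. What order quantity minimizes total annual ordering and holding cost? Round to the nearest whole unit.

Annual demand D = 1,810 × 12 = 21,720.
EOQ = √(2DS / H) = √(2 × 21,720 × 301 / 10).
= √(13,075,440 / 10) = √1,307,544 ≈ 1143.479.

Q* ≈ 1,143 gearboxes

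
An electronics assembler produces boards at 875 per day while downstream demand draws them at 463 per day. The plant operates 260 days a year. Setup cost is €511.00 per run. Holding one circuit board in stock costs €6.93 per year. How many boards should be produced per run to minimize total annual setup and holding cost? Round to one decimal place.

Annual demand D = 463 × 260 = 120,380.
Production build-up factor (1 − d/p) = 1 − 463/875 = 0.4709.
Q* = √(2DS / (H(1 − d/p))) = √(2 × 120,380 × 511 / (6.93 × 0.4709)).
= √(123,028,360 / 3.263) ≈ 6140.326.

Q* ≈ 6,140.3 boards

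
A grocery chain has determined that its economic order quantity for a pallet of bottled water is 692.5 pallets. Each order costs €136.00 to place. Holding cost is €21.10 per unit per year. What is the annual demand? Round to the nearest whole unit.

Invert the EOQ relation Q*² = 2DS/H.
From Q* = √(2DS/H): D = Q*²H / (2S) = 692.5² × 21.1 / (2 × 136) = 37200.871.

D ≈ 37,201 pallets per year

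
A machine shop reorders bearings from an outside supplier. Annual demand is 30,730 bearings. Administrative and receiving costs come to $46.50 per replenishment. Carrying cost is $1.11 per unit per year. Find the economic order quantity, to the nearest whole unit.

Q* ≈ 1,605 bearings

EOQ = √(2DS / H) = √(2 × 30,730 × 46.5 / 1.11).
= √(2,857,890 / 1.11) = √2,574,675.6757 ≈ 1604.580.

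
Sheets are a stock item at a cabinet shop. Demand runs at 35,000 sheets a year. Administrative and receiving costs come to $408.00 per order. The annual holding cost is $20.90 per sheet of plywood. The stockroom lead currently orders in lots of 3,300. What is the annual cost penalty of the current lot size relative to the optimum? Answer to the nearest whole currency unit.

EOQ = √(2DS/H) = √(2 × 35,000 × 408 / 20.9) ≈ 1168.98.
Cost at Q* = (D/Q*)S + (Q*/2)H = √(2DSH) ≈ $24,431.62.
Cost at Q = 3,300: (35,000/3,300)×408 + (3,300/2)×20.9 = $4,327.27 + $34,485.00 = $38,812.27.
Excess = $38,812.27 − $24,431.62 = $14,380.65.

Extra cost ≈ $14,381 per year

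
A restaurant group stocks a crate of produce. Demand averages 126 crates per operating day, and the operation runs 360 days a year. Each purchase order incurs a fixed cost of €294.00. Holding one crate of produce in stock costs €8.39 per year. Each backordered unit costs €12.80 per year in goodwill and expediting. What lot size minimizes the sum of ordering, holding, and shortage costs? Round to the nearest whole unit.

Q* ≈ 2,294 crates

Annual demand D = 126 × 360 = 45,360.
With planned backorders, Q* = √(2DS/H) · √((H+B)/B).
√(2DS/H) = √(2 × 45,360 × 294 / 8.39) = 1782.971.
√((H+B)/B) = √((8.39+12.8)/12.8) = 1.2867.
Q* ≈ 2294.060.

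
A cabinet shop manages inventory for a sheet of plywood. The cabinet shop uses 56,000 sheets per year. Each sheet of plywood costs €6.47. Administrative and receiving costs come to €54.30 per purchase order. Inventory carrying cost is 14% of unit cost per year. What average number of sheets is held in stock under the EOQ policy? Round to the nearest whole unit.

Average inventory ≈ 1,296 sheets

Holding cost H = 0.14 × €6.47 = €0.9058 per unit per year.
Q* = √(2DS/H) = √(2 × 56,000 × 54.3 / 0.9058) ≈ 2591.15.
Average inventory = Q*/2 ≈ 2591.15 / 2 = 1295.576.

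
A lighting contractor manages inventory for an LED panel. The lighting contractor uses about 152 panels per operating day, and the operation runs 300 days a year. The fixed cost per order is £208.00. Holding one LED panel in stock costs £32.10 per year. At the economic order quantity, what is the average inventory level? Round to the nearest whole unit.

Annual demand D = 152 × 300 = 45,600.
Q* = √(2DS/H) = √(2 × 45,600 × 208 / 32.1) ≈ 768.73.
Average inventory = Q*/2 ≈ 768.73 / 2 = 384.367.

Average inventory ≈ 384 panels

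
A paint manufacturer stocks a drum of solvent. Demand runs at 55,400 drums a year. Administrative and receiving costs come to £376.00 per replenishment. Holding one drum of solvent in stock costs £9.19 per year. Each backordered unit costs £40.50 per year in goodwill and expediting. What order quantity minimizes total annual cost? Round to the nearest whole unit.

With planned backorders, Q* = √(2DS/H) · √((H+B)/B).
√(2DS/H) = √(2 × 55,400 × 376 / 9.19) = 2129.149.
√((H+B)/B) = √((9.19+40.5)/40.5) = 1.1077.
Q* ≈ 2358.376.

Q* ≈ 2,358 drums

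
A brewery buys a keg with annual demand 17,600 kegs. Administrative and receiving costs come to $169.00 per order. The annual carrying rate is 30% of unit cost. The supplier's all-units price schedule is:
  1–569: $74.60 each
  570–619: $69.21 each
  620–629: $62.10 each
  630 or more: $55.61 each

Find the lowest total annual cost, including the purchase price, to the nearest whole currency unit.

Holding cost per unit per year at price C is H = 0.30·C.
For each price level, check whether its EOQ is feasible; otherwise the best quantity at that price is the breakpoint.
EOQ at $74.60 = 515.6 (feasible in tier 1): TC = 17,600×$74.60 + (17,600/515.6)×169 + (515.6/2)×0.30×$74.60 = $1,324,498.38.
EOQ at $69.21 = 535.3 < 570, so use break Q=570: TC = 17,600×$69.21 + (17,600/570.0)×169 + (570.0/2)×0.30×$69.21 = $1,229,231.70.
EOQ at $62.10 = 565.1 < 620, so use break Q=620: TC = 17,600×$62.10 + (17,600/620.0)×169 + (620.0/2)×0.30×$62.10 = $1,103,532.72.
EOQ at $55.61 = 597.1 < 630, so use break Q=630: TC = 17,600×$55.61 + (17,600/630.0)×169 + (630.0/2)×0.30×$55.61 = $988,712.41.
Lowest total cost among the candidates is at Q = 630.0.

TC* ≈ $988,712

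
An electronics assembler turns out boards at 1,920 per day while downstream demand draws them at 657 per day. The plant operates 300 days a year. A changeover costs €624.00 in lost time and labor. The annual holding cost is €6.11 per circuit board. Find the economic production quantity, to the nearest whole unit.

Q* ≈ 7,823 boards

Annual demand D = 657 × 300 = 197,100.
Production build-up factor (1 − d/p) = 1 − 657/1,920 = 0.6578.
Q* = √(2DS / (H(1 − d/p))) = √(2 × 197,100 × 624 / (6.11 × 0.6578)).
= √(245,980,800 / 4.0192) ≈ 7823.101.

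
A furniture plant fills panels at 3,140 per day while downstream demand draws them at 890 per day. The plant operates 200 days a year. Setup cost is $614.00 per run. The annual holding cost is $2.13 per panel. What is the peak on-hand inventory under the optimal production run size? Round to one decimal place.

I_max ≈ 8,575.2 panels

Annual demand D = 890 × 200 = 178,000.
Production build-up factor (1 − d/p) = 1 − 890/3,140 = 0.7166.
Q* = √(2DS / (H(1 − d/p))) = √(2 × 178,000 × 614 / (2.13 × 0.7166)).
= √(218,584,000 / 1.5263) ≈ 11967.211.
Maximum inventory = Q*(1 − d/p) = 11967.211 × 0.7166 ≈ 8575.231.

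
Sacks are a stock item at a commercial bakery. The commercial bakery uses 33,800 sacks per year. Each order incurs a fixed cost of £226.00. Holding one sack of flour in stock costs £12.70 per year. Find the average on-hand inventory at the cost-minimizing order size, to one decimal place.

Average inventory ≈ 548.4 sacks

The optimal lot size = √(2DS/H) = √(2 × 33,800 × 226 / 12.7) ≈ 1096.80.
Average inventory = Q*/2 ≈ 1096.80 / 2 = 548.398.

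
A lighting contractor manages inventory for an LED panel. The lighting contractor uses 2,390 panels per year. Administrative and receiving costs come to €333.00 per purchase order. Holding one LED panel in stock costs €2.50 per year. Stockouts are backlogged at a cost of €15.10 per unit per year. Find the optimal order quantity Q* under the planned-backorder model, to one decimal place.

Q* ≈ 861.5 panels

With planned backorders, Q* = √(2DS/H) · √((H+B)/B).
√(2DS/H) = √(2 × 2,390 × 333 / 2.5) = 797.932.
√((H+B)/B) = √((2.5+15.1)/15.1) = 1.0796.
Q* ≈ 861.458.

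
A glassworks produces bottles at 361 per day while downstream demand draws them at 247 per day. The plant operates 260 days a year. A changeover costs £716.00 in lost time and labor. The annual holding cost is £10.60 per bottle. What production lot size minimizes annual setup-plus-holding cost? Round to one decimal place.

Annual demand D = 247 × 260 = 64,220.
Production build-up factor (1 − d/p) = 1 − 247/361 = 0.3158.
Q* = √(2DS / (H(1 − d/p))) = √(2 × 64,220 × 716 / (10.6 × 0.3158)).
= √(91,963,040 / 3.3474) ≈ 5241.492.

Q* ≈ 5,241.5 bottles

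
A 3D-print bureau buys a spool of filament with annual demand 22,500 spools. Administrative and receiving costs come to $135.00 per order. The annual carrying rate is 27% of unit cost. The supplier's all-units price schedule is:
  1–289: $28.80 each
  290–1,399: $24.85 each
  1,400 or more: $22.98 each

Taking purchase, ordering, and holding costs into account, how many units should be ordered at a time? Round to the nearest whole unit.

Q* ≈ 1,400 spools

Holding cost per unit per year at price C is H = 0.27·C.
Candidates are each tier's EOQ (if it falls in that tier) and each price-break quantity.
Tier 1 ($28.80): EOQ = 883.9 exceeds tier's upper bound 289, so this tier is dominated.
EOQ at $24.85 = 951.5 (feasible in tier 2): TC = 22,500×$24.85 + (22,500/951.5)×135 + (951.5/2)×0.27×$24.85 = $565,509.37.
EOQ at $22.98 = 989.5 < 1400, so use break Q=1400: TC = 22,500×$22.98 + (22,500/1400.0)×135 + (1400.0/2)×0.27×$22.98 = $523,562.86.
Lowest total cost is $523,562.86 at Q = 1400.0.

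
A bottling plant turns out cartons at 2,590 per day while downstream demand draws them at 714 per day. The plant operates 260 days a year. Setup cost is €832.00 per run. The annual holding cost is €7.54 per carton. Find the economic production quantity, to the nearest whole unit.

Q* ≈ 7,521 cartons

Annual demand D = 714 × 260 = 185,640.
Production build-up factor (1 − d/p) = 1 − 714/2,590 = 0.7243.
Q* = √(2DS / (H(1 − d/p))) = √(2 × 185,640 × 832 / (7.54 × 0.7243)).
= √(308,904,960 / 5.4614) ≈ 7520.734.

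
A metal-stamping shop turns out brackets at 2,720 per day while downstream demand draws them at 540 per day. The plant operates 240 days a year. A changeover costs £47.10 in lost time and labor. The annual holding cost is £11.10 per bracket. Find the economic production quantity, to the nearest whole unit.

Q* ≈ 1,171 brackets

Annual demand D = 540 × 240 = 129,600.
Production build-up factor (1 − d/p) = 1 − 540/2,720 = 0.8015.
Q* = √(2DS / (H(1 − d/p))) = √(2 × 129,600 × 47.1 / (11.1 × 0.8015)).
= √(12,208,320 / 8.8963) ≈ 1171.447.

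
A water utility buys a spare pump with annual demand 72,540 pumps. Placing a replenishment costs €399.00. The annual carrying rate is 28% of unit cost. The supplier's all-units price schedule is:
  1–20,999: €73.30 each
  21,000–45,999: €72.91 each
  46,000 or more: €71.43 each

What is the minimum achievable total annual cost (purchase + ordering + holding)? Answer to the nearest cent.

TC* ≈ €5,351,650.41

Holding cost per unit per year at price C is H = 0.28·C.
Evaluate total cost at each tier's feasible EOQ or, if the EOQ is below the tier, at the tier's minimum quantity.
EOQ at €73.30 = 1679.4 (feasible in tier 1): TC = 72,540×€73.30 + (72,540/1679.4)×399 + (1679.4/2)×0.28×€73.30 = €5,351,650.41.
EOQ at €72.91 = 1683.9 < 21000, so use break Q=21000: TC = 72,540×€72.91 + (72,540/21000.0)×399 + (21000.0/2)×0.28×€72.91 = €5,504,625.06.
EOQ at €71.43 = 1701.3 < 46000, so use break Q=46000: TC = 72,540×€71.43 + (72,540/46000.0)×399 + (46000.0/2)×0.28×€71.43 = €5,642,170.61.
Lowest total cost among the candidates is at Q = 1679.4.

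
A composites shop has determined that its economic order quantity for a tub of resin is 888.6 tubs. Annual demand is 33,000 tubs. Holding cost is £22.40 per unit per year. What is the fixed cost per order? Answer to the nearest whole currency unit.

S ≈ £268

Squaring Q* = √(2DS/H) gives Q*² = 2DS/H.
From Q* = √(2DS/H): S = Q*²H / (2D) = 888.6² × 22.4 / (2 × 33,000) = 267.9888.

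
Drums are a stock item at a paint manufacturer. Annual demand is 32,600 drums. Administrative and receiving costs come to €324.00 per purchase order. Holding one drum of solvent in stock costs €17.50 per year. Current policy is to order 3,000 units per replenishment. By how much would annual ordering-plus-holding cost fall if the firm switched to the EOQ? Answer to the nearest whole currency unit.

EOQ = √(2DS/H) = √(2 × 32,600 × 324 / 17.5) ≈ 1098.70.
Cost at Q* = (D/Q*)S + (Q*/2)H = √(2DSH) ≈ €19,227.17.
Cost at Q = 3,000: (32,600/3,000)×324 + (3,000/2)×17.5 = €3,520.80 + €26,250.00 = €29,770.80.
Excess = €29,770.80 − €19,227.17 = €10,543.63.

Extra cost ≈ €10,544 per year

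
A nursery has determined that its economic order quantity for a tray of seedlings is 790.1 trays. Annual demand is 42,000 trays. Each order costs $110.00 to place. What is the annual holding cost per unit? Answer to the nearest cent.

Invert the EOQ relation Q*² = 2DS/H.
From Q* = √(2DS/H): H = 2DS / Q*² = 2 × 42,000 × 110 / 790.1² = 14.8016.

H ≈ $14.80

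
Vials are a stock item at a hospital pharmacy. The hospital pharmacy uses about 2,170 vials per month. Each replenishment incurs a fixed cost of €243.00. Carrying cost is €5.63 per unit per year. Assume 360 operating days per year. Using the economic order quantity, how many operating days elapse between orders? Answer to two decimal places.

Annual demand D = 2,170 × 12 = 26,040.
Q* = √(2DS/H) = √(2 × 26,040 × 243 / 5.63) ≈ 1499.29.
Cycle time = Q*/D × 360 = 1499.29 / 26,040 × 360 ≈ 20.727 days.

T ≈ 20.73 days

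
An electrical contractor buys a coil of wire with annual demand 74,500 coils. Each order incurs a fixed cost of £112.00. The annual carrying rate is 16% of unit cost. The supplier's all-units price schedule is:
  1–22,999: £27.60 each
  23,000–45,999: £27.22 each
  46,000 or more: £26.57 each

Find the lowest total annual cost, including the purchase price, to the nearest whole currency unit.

TC* ≈ £2,064,785

Holding cost per unit per year at price C is H = 0.16·C.
For each price level, check whether its EOQ is feasible; otherwise the best quantity at that price is the breakpoint.
EOQ at £27.60 = 1944.0 (feasible in tier 1): TC = 74,500×£27.60 + (74,500/1944.0)×112 + (1944.0/2)×0.16×£27.60 = £2,064,784.53.
EOQ at £27.22 = 1957.5 < 23000, so use break Q=23000: TC = 74,500×£27.22 + (74,500/23000.0)×112 + (23000.0/2)×0.16×£27.22 = £2,078,337.58.
EOQ at £26.57 = 1981.3 < 46000, so use break Q=46000: TC = 74,500×£26.57 + (74,500/46000.0)×112 + (46000.0/2)×0.16×£26.57 = £2,077,423.99.
Lowest total cost among the candidates is at Q = 1944.0.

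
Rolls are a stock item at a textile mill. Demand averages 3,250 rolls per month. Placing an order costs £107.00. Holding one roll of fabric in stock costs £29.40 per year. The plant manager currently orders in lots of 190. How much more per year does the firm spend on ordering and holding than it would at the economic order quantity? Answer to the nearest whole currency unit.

Annual demand D = 3,250 × 12 = 39,000.
EOQ = √(2DS/H) = √(2 × 39,000 × 107 / 29.4) ≈ 532.80.
Cost at Q* = (D/Q*)S + (Q*/2)H = √(2DSH) ≈ £15,664.37.
Cost at Q = 190: (39,000/190)×107 + (190/2)×29.4 = £21,963.16 + £2,793.00 = £24,756.16.
Excess = £24,756.16 − £15,664.37 = £9,091.79.

Extra cost ≈ £9,092 per year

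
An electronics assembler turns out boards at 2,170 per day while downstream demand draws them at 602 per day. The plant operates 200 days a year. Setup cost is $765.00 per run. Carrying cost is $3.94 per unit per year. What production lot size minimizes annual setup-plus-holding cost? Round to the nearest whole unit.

Annual demand D = 602 × 200 = 120,400.
Production build-up factor (1 − d/p) = 1 − 602/2,170 = 0.7226.
Q* = √(2DS / (H(1 − d/p))) = √(2 × 120,400 × 765 / (3.94 × 0.7226)).
= √(184,212,000 / 2.847) ≈ 8043.919.

Q* ≈ 8,044 boards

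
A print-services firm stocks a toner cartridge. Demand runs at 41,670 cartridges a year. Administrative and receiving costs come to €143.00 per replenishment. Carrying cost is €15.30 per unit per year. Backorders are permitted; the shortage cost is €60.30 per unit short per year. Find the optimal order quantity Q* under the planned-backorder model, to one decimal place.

With planned backorders, Q* = √(2DS/H) · √((H+B)/B).
√(2DS/H) = √(2 × 41,670 × 143 / 15.3) = 882.570.
√((H+B)/B) = √((15.3+60.3)/60.3) = 1.1197.
Q* ≈ 988.215.

Q* ≈ 988.2 cartridges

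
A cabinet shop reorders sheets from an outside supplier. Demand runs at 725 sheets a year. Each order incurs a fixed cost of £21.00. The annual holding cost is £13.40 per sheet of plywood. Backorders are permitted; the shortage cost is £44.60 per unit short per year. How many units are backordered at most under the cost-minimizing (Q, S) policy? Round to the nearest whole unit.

With planned backorders, Q* = √(2DS/H) · √((H+B)/B).
√(2DS/H) = √(2 × 725 × 21 / 13.4) = 47.670.
√((H+B)/B) = √((13.4+44.6)/44.6) = 1.1404.
Q* ≈ 54.361.
S* = Q* · H/(H+B) = 54.361 × 13.4/58 ≈ 12.559.

S* ≈ 13 sheets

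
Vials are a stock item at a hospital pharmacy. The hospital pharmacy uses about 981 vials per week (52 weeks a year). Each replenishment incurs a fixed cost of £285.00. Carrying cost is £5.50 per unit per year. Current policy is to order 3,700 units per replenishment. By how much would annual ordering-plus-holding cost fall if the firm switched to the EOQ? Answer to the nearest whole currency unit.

Extra cost ≈ £1,458 per year

Annual demand D = 981 × 52 = 51,012.
EOQ = √(2DS/H) = √(2 × 51,012 × 285 / 5.5) ≈ 2299.28.
Cost at Q* = (D/Q*)S + (Q*/2)H = √(2DSH) ≈ £12,646.05.
Cost at Q = 3,700: (51,012/3,700)×285 + (3,700/2)×5.5 = £3,929.30 + £10,175.00 = £14,104.30.
Excess = £14,104.30 − £12,646.05 = £1,458.25.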